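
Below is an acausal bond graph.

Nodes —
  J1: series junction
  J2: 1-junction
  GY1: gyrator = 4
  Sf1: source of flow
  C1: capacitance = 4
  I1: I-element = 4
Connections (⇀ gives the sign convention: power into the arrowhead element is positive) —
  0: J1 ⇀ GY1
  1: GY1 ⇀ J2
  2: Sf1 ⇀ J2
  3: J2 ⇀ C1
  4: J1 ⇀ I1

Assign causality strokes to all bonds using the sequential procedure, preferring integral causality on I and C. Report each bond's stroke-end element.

#0 →J1
#1 →J2
#2 →Sf1
#3 →J2
#4 →I1

bond 2 →Sf1  (source Sf1 imposes f)
bond 1 →J2  (1-jn J2 has f-setter on 2)
bond 3 →J2  (J2 flow already set via bond 2)
bond 0 →J1  (GY1: gyrator matches bond 1)
bond 4 →I1  (closing 1-jn rule on J1)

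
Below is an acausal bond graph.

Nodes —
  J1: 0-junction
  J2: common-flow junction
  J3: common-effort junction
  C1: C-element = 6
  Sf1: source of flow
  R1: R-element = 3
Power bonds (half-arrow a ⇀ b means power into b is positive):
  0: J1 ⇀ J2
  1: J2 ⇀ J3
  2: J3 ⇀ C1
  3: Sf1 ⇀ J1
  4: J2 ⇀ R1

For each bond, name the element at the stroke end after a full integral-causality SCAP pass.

bond 3 stroke at Sf1  (Sf1 fixes flow; stroke at Sf1)
bond 0 stroke at J1  (J1: last free bond brings effort in)
bond 1 stroke at J2  (J2 flow already set via bond 0)
bond 4 stroke at J2  (J2: bond 0 brought flow, rest push out)
bond 2 stroke at J3  (only one effort-in slot at J3)

b0 stroke→J1
b1 stroke→J2
b2 stroke→J3
b3 stroke→Sf1
b4 stroke→J2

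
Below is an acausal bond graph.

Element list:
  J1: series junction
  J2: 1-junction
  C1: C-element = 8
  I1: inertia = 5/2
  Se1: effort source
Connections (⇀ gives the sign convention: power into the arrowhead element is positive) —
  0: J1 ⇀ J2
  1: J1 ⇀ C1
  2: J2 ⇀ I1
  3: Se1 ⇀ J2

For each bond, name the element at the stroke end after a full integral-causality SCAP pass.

b3 →J2  (Se1: effort source, stroke at far end)
b1 →J1  (C1 outputs effort q/C1)
b0 →J2  (only one flow-in slot at J1)
b2 →I1  (J2: last free bond brings flow in)

b0 →J2
b1 →J1
b2 →I1
b3 →J2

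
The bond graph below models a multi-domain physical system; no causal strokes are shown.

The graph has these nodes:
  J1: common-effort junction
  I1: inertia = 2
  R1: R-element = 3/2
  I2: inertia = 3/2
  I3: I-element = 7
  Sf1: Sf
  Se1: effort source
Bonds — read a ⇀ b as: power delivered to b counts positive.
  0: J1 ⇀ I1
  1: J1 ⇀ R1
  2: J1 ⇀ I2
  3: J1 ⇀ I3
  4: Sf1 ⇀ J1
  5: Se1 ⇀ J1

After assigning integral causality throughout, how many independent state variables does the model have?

bond 4 stroke at Sf1  (source Sf1 imposes f)
bond 5 stroke at J1  (Se1 fixes effort; stroke away)
bond 0 stroke at I1  (J1 effort already set via bond 5)
bond 1 stroke at R1  (J1: bond 5 brought effort, rest push out)
bond 2 stroke at I2  (0-jn J1 has e-setter on 5)
bond 3 stroke at I3  (common-e at J1 fixed by 5)

3  (I1, I2, I3 all integral)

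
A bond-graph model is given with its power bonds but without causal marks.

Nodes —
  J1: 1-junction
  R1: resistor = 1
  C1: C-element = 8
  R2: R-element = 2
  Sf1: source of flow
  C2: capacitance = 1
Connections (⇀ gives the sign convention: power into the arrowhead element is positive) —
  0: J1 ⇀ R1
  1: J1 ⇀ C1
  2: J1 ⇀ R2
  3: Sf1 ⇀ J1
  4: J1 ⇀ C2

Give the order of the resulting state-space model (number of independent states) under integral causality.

#3 stroke→Sf1  (source Sf1 imposes f)
#0 stroke→J1  (J1 flow already set via bond 3)
#1 stroke→J1  (common-f at J1 fixed by 3)
#2 stroke→J1  (1-jn J1 has f-setter on 3)
#4 stroke→J1  (J1 flow already set via bond 3)

2  (C1, C2 all integral)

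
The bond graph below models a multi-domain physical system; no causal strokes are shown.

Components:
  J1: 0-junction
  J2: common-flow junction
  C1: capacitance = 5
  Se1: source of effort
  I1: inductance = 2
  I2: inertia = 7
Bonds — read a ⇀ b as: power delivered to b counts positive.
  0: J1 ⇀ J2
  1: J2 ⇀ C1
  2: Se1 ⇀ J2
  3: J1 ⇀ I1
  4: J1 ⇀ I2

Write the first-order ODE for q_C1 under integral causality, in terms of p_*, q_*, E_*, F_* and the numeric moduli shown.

dq_C1/dt = -p_I1/2 - p_I2/7

b2 →J2  (Se1: effort source, stroke at far end)
b1 →J2  (C1 outputs effort q/C1)
b0 →J1  (J2 needs exactly one f-in)
b3 →I1  (common-e at J1 fixed by 0)
b4 →I2  (J1: bond 0 brought effort, rest push out)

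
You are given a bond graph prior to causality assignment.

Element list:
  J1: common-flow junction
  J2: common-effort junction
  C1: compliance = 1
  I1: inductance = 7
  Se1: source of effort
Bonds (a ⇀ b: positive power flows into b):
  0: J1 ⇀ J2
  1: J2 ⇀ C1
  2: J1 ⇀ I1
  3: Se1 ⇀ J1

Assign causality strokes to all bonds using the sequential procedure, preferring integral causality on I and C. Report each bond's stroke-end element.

b3 stroke at J1  (source Se1 imposes e)
b1 stroke at J2  (prefer integral on C1)
b0 stroke at J1  (J2 effort already set via bond 1)
b2 stroke at I1  (J1: last free bond brings flow in)

β0 |J1
β1 |J2
β2 |I1
β3 |J1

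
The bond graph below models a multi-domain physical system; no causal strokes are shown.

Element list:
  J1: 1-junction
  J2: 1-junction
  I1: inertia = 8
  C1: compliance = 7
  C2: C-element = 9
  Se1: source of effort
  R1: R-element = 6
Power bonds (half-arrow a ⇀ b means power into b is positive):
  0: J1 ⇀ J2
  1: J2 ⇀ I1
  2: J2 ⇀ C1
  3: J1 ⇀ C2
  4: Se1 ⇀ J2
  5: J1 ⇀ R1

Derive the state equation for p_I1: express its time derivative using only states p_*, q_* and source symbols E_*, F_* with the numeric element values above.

b4 |J2  (Se1: effort source, stroke at far end)
b1 |I1  (I1 outputs flow p/I1)
b0 |J2  (1-jn J2 has f-setter on 1)
b2 |J2  (J2 flow already set via bond 1)
b3 |J1  (J1: bond 0 brought flow, rest push out)
b5 |J1  (common-f at J1 fixed by 0)

dp_I1/dt = E_Se1 - 3*p_I1/4 - q_C1/7 - q_C2/9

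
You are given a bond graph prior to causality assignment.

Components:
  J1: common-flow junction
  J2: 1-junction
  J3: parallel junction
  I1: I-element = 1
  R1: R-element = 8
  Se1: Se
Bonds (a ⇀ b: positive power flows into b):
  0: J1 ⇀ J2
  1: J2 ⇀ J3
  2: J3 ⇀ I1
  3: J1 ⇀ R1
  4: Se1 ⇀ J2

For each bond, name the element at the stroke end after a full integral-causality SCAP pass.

#4 stroke at J2  (Se1 fixes effort; stroke away)
#2 stroke at I1  (I1 integral (f out))
#1 stroke at J3  (J3 needs exactly one e-in)
#0 stroke at J2  (J2: bond 1 brought flow, rest push out)
#3 stroke at J1  (common-f at J1 fixed by 0)

b0 stroke at J2
b1 stroke at J3
b2 stroke at I1
b3 stroke at J1
b4 stroke at J2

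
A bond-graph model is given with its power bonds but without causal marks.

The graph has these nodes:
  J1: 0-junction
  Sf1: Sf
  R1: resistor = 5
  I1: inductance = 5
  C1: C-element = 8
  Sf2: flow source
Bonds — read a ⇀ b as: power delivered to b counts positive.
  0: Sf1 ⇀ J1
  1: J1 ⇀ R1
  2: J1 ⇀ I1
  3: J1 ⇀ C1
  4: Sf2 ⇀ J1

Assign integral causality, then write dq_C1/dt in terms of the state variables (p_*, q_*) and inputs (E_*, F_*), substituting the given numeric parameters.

bond 0 |Sf1  (source Sf1 imposes f)
bond 4 |Sf2  (Sf2: flow source, stroke at near end)
bond 2 |I1  (I1 outputs flow p/I1)
bond 3 |J1  (C1: C, integral causality)
bond 1 |R1  (0-jn J1 has e-setter on 3)

dq_C1/dt = F_Sf1 + F_Sf2 - p_I1/5 - q_C1/40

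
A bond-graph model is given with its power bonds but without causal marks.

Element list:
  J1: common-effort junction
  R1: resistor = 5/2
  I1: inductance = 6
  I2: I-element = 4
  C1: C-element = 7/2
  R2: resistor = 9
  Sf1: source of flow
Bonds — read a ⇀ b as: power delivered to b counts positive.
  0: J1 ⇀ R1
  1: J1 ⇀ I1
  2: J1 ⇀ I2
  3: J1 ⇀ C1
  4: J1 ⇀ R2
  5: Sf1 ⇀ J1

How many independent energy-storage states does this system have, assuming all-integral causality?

3  (C1, I1, I2 all integral)

β5 stroke at Sf1  (Sf1 (Sf) sets flow on bond)
β1 stroke at I1  (I1 outputs flow p/I1)
β2 stroke at I2  (prefer integral on I2)
β3 stroke at J1  (C1: C, integral causality)
β0 stroke at R1  (J1 effort already set via bond 3)
β4 stroke at R2  (0-jn J1 has e-setter on 3)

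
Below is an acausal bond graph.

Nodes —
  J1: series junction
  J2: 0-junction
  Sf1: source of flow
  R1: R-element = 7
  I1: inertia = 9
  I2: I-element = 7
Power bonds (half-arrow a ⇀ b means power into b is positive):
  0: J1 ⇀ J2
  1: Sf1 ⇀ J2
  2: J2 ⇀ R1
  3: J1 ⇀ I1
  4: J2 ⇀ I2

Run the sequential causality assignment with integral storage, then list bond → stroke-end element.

β1 stroke at Sf1  (source Sf1 imposes f)
β3 stroke at I1  (I1 outputs flow p/I1)
β0 stroke at J1  (1-jn J1 has f-setter on 3)
β4 stroke at I2  (I2: I, integral causality)
β2 stroke at J2  (closing 0-jn rule on J2)

β0 →J1
β1 →Sf1
β2 →J2
β3 →I1
β4 →I2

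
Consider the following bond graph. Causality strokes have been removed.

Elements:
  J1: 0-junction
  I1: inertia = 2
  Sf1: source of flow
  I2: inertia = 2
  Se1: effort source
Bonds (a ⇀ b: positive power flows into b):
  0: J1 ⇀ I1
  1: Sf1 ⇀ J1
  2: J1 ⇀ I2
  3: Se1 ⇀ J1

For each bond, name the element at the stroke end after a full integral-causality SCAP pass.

#0 |I1
#1 |Sf1
#2 |I2
#3 |J1

b1 stroke at Sf1  (Sf1 (Sf) sets flow on bond)
b3 stroke at J1  (source Se1 imposes e)
b0 stroke at I1  (J1 effort already set via bond 3)
b2 stroke at I2  (J1: bond 3 brought effort, rest push out)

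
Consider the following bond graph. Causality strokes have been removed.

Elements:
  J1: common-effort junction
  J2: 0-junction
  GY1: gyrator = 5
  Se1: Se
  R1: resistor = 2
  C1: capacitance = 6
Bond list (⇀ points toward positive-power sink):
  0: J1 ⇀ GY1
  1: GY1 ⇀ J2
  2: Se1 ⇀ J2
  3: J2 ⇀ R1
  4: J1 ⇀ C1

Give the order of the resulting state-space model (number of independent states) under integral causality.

1  (C1 all integral)

bond 2 stroke at J2  (Se1 (Se) sets effort on bond)
bond 1 stroke at GY1  (common-e at J2 fixed by 2)
bond 3 stroke at R1  (0-jn J2 has e-setter on 2)
bond 0 stroke at GY1  (GY1 both-in/both-out from 1)
bond 4 stroke at J1  (closing 0-jn rule on J1)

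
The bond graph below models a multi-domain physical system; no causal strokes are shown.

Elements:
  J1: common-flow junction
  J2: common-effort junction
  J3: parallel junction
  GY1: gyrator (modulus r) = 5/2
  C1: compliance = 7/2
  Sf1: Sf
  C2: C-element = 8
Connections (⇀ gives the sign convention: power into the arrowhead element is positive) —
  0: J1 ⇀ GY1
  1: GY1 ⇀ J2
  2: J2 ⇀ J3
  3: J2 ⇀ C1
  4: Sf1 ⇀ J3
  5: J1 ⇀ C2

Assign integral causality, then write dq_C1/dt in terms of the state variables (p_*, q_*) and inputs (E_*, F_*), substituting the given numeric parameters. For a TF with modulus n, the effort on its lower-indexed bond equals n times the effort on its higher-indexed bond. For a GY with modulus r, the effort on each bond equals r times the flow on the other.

dq_C1/dt = F_Sf1 - q_C2/20

β4 stroke→Sf1  (Sf1 fixes flow; stroke at Sf1)
β2 stroke→J3  (closing 0-jn rule on J3)
β3 stroke→J2  (C1 integral (e out))
β1 stroke→GY1  (0-jn J2 has e-setter on 3)
β0 stroke→GY1  (GY1 both-in/both-out from 1)
β5 stroke→J1  (J1 flow already set via bond 0)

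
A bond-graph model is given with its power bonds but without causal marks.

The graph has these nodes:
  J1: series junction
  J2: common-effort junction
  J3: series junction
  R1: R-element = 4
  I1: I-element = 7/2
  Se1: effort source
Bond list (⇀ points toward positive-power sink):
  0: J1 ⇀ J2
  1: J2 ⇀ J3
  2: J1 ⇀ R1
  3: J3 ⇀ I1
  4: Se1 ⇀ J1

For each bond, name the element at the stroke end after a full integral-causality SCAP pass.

b0 stroke at J2
b1 stroke at J3
b2 stroke at J1
b3 stroke at I1
b4 stroke at J1

b4 stroke at J1  (source Se1 imposes e)
b3 stroke at I1  (I1 outputs flow p/I1)
b1 stroke at J3  (J3: bond 3 brought flow, rest push out)
b0 stroke at J2  (closing 0-jn rule on J2)
b2 stroke at J1  (1-jn J1 has f-setter on 0)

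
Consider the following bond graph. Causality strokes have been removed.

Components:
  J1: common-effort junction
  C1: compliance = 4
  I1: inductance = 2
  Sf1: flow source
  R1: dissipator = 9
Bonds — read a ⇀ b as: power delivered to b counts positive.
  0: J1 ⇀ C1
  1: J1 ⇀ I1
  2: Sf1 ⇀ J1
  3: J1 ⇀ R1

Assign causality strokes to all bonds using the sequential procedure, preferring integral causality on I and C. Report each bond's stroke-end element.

#2 |Sf1  (Sf1 fixes flow; stroke at Sf1)
#0 |J1  (C1 outputs effort q/C1)
#1 |I1  (J1: bond 0 brought effort, rest push out)
#3 |R1  (0-jn J1 has e-setter on 0)

b0 stroke at J1
b1 stroke at I1
b2 stroke at Sf1
b3 stroke at R1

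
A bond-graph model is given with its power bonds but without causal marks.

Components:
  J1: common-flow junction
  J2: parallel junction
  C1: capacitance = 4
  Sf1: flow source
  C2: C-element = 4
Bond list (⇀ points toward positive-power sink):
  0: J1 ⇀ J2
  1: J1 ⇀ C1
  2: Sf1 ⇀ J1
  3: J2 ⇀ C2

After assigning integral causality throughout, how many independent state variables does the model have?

2  (C1, C2 all integral)

bond 2 stroke→Sf1  (Sf1: flow source, stroke at near end)
bond 0 stroke→J1  (1-jn J1 has f-setter on 2)
bond 1 stroke→J1  (common-f at J1 fixed by 2)
bond 3 stroke→J2  (J2: last free bond brings effort in)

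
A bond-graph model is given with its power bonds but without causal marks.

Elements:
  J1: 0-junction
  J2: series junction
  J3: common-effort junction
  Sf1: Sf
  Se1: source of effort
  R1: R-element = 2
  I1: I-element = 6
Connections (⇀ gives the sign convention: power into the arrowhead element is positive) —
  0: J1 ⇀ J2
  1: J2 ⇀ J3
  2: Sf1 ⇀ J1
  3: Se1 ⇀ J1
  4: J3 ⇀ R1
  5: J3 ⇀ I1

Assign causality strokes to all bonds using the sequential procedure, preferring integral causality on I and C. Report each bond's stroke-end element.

β2 stroke→Sf1  (Sf1: flow source, stroke at near end)
β3 stroke→J1  (Se1: effort source, stroke at far end)
β0 stroke→J2  (J1 effort already set via bond 3)
β1 stroke→J3  (J2: last free bond brings flow in)
β4 stroke→R1  (common-e at J3 fixed by 1)
β5 stroke→I1  (J3: bond 1 brought effort, rest push out)

β0 →J2
β1 →J3
β2 →Sf1
β3 →J1
β4 →R1
β5 →I1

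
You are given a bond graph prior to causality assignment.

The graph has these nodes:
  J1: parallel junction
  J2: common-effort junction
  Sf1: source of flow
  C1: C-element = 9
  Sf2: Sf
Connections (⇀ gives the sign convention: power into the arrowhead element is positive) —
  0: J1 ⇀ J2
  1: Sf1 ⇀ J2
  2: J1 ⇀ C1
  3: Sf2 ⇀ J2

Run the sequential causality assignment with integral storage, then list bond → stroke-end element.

#0 stroke at J2
#1 stroke at Sf1
#2 stroke at J1
#3 stroke at Sf2

bond 1 stroke→Sf1  (Sf1: flow source, stroke at near end)
bond 3 stroke→Sf2  (source Sf2 imposes f)
bond 0 stroke→J2  (J2 needs exactly one e-in)
bond 2 stroke→J1  (J1: last free bond brings effort in)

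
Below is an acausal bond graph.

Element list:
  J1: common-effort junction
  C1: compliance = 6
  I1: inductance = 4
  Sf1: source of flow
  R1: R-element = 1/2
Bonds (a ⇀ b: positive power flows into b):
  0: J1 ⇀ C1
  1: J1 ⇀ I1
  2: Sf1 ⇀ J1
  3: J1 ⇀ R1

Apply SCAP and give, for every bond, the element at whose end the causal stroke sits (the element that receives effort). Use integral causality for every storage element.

b2 stroke→Sf1  (Sf1: flow source, stroke at near end)
b0 stroke→J1  (C1 outputs effort q/C1)
b1 stroke→I1  (common-e at J1 fixed by 0)
b3 stroke→R1  (common-e at J1 fixed by 0)

b0 stroke→J1
b1 stroke→I1
b2 stroke→Sf1
b3 stroke→R1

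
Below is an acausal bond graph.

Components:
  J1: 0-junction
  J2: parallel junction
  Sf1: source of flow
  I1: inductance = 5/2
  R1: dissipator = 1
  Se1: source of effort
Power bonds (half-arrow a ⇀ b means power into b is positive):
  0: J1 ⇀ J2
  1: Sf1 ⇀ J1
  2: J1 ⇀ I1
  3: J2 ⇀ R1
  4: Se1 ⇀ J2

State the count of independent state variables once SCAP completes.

1  (I1 all integral)

b1 →Sf1  (Sf1 fixes flow; stroke at Sf1)
b4 →J2  (Se1: effort source, stroke at far end)
b0 →J1  (common-e at J2 fixed by 4)
b3 →R1  (J2 effort already set via bond 4)
b2 →I1  (J1 effort already set via bond 0)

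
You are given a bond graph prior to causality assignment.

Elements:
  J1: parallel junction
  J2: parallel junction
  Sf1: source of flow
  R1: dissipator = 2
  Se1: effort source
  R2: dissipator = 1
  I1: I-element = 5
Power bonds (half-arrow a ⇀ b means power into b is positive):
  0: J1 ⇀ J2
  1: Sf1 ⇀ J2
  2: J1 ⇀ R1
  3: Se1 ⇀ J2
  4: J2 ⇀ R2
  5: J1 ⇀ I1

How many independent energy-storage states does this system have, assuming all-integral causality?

1  (I1 all integral)

#1 |Sf1  (Sf1: flow source, stroke at near end)
#3 |J2  (Se1: effort source, stroke at far end)
#0 |J1  (J2: bond 3 brought effort, rest push out)
#4 |R2  (J2: bond 3 brought effort, rest push out)
#2 |R1  (J1 effort already set via bond 0)
#5 |I1  (J1 effort already set via bond 0)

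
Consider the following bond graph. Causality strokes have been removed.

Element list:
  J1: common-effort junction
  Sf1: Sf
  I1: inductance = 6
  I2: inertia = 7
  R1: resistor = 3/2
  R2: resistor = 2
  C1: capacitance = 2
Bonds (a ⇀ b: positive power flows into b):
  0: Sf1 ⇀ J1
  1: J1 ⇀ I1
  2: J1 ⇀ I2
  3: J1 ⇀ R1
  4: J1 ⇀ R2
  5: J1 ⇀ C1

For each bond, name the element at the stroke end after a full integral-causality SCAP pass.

β0 →Sf1  (Sf1 (Sf) sets flow on bond)
β1 →I1  (prefer integral on I1)
β2 →I2  (I2 integral (f out))
β5 →J1  (C1 integral (e out))
β3 →R1  (J1 effort already set via bond 5)
β4 →R2  (0-jn J1 has e-setter on 5)

#0 →Sf1
#1 →I1
#2 →I2
#3 →R1
#4 →R2
#5 →J1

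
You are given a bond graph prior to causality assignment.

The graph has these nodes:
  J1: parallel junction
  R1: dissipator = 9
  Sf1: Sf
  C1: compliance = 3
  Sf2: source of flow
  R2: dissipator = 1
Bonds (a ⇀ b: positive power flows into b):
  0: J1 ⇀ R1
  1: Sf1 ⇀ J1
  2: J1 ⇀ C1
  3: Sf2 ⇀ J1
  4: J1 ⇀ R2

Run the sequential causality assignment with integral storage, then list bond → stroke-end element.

β1 stroke at Sf1  (Sf1 fixes flow; stroke at Sf1)
β3 stroke at Sf2  (source Sf2 imposes f)
β2 stroke at J1  (C1 integral (e out))
β0 stroke at R1  (J1: bond 2 brought effort, rest push out)
β4 stroke at R2  (0-jn J1 has e-setter on 2)

β0 stroke→R1
β1 stroke→Sf1
β2 stroke→J1
β3 stroke→Sf2
β4 stroke→R2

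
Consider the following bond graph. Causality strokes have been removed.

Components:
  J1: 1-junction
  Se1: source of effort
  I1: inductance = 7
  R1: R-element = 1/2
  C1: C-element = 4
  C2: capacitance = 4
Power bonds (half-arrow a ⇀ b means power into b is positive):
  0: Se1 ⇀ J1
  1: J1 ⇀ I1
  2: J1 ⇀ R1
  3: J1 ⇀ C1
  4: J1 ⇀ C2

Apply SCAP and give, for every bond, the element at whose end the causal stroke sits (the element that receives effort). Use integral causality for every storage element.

β0 |J1  (source Se1 imposes e)
β1 |I1  (I1 integral (f out))
β2 |J1  (J1: bond 1 brought flow, rest push out)
β3 |J1  (1-jn J1 has f-setter on 1)
β4 |J1  (J1 flow already set via bond 1)

β0 stroke→J1
β1 stroke→I1
β2 stroke→J1
β3 stroke→J1
β4 stroke→J1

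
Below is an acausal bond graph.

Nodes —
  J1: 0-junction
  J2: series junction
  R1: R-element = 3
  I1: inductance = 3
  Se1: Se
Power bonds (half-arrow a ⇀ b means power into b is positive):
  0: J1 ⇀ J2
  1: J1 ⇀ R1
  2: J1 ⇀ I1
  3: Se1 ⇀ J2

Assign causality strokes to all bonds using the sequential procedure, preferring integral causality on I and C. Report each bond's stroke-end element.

b3 stroke→J2  (source Se1 imposes e)
b0 stroke→J1  (J2 needs exactly one f-in)
b1 stroke→R1  (0-jn J1 has e-setter on 0)
b2 stroke→I1  (0-jn J1 has e-setter on 0)

#0 |J1
#1 |R1
#2 |I1
#3 |J2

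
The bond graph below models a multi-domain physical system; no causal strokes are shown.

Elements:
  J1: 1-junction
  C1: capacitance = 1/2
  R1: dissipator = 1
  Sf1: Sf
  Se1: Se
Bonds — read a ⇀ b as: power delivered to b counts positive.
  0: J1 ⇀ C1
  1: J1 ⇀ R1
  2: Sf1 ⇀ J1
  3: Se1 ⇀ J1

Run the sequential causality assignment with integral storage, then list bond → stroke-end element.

bond 0 →J1
bond 1 →J1
bond 2 →Sf1
bond 3 →J1

b2 stroke→Sf1  (Sf1 (Sf) sets flow on bond)
b3 stroke→J1  (Se1: effort source, stroke at far end)
b0 stroke→J1  (J1: bond 2 brought flow, rest push out)
b1 stroke→J1  (J1 flow already set via bond 2)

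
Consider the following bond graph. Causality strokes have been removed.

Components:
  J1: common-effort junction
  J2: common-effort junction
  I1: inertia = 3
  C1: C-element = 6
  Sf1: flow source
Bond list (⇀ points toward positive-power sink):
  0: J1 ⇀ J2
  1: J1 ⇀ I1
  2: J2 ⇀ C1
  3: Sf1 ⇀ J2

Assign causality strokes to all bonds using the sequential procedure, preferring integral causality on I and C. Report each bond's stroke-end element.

#3 →Sf1  (source Sf1 imposes f)
#1 →I1  (prefer integral on I1)
#0 →J1  (J1: last free bond brings effort in)
#2 →J2  (J2 needs exactly one e-in)

#0 stroke→J1
#1 stroke→I1
#2 stroke→J2
#3 stroke→Sf1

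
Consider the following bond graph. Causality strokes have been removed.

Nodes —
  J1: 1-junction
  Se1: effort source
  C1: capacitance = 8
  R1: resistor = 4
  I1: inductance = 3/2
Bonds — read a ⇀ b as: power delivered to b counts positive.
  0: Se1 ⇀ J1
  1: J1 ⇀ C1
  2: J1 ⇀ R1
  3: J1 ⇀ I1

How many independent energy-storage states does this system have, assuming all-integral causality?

bond 0 stroke→J1  (Se1 (Se) sets effort on bond)
bond 1 stroke→J1  (C1: C, integral causality)
bond 3 stroke→I1  (I1: I, integral causality)
bond 2 stroke→J1  (common-f at J1 fixed by 3)

2  (C1, I1 all integral)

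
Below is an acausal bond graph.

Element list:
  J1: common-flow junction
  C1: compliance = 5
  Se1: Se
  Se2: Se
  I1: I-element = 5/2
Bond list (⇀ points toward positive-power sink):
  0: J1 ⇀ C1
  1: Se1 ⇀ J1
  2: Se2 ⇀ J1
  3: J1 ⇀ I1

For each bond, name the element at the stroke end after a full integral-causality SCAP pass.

bond 1 stroke at J1  (Se1: effort source, stroke at far end)
bond 2 stroke at J1  (Se2 (Se) sets effort on bond)
bond 0 stroke at J1  (C1 outputs effort q/C1)
bond 3 stroke at I1  (J1 needs exactly one f-in)

β0 stroke→J1
β1 stroke→J1
β2 stroke→J1
β3 stroke→I1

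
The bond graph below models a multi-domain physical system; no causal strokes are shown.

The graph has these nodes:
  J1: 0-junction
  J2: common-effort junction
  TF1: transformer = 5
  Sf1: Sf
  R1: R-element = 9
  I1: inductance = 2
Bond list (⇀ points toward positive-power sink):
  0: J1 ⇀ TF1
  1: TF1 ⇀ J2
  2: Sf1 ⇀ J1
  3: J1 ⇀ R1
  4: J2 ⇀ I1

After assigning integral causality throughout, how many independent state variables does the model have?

#2 →Sf1  (Sf1 fixes flow; stroke at Sf1)
#4 →I1  (I1: I, integral causality)
#1 →J2  (J2 needs exactly one e-in)
#0 →TF1  (TF TF1: opposite of bond 1)
#3 →J1  (J1: last free bond brings effort in)

1  (I1 all integral)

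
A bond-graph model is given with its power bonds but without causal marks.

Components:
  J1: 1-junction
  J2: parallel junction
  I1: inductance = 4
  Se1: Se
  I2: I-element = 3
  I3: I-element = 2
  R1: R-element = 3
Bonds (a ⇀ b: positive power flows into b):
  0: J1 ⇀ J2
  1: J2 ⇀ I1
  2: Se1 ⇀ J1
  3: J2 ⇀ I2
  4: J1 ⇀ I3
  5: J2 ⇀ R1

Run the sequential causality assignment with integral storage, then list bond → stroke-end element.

bond 2 stroke at J1  (Se1: effort source, stroke at far end)
bond 1 stroke at I1  (I1 outputs flow p/I1)
bond 3 stroke at I2  (I2 outputs flow p/I2)
bond 4 stroke at I3  (I3 integral (f out))
bond 0 stroke at J1  (common-f at J1 fixed by 4)
bond 5 stroke at J2  (J2 needs exactly one e-in)

bond 0 stroke→J1
bond 1 stroke→I1
bond 2 stroke→J1
bond 3 stroke→I2
bond 4 stroke→I3
bond 5 stroke→J2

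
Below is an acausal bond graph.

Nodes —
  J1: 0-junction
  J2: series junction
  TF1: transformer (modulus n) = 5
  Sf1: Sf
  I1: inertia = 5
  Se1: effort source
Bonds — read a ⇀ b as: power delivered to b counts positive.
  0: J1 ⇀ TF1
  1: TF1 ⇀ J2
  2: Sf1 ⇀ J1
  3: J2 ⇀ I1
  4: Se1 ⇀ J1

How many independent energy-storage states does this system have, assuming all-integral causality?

1  (I1 all integral)

b2 stroke at Sf1  (source Sf1 imposes f)
b4 stroke at J1  (Se1 fixes effort; stroke away)
b0 stroke at TF1  (0-jn J1 has e-setter on 4)
b1 stroke at J2  (through TF1, causality passes straight; one stroke at TF1)
b3 stroke at I1  (only one flow-in slot at J2)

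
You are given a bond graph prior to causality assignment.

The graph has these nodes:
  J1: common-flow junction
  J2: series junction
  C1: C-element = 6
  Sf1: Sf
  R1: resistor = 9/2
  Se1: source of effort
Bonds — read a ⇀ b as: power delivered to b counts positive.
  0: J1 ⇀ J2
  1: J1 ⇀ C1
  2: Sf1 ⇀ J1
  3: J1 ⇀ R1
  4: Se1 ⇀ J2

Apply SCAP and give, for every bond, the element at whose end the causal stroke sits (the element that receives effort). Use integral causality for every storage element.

β2 stroke at Sf1  (source Sf1 imposes f)
β4 stroke at J2  (Se1: effort source, stroke at far end)
β0 stroke at J1  (J1: bond 2 brought flow, rest push out)
β1 stroke at J1  (common-f at J1 fixed by 2)
β3 stroke at J1  (J1 flow already set via bond 2)

β0 |J1
β1 |J1
β2 |Sf1
β3 |J1
β4 |J2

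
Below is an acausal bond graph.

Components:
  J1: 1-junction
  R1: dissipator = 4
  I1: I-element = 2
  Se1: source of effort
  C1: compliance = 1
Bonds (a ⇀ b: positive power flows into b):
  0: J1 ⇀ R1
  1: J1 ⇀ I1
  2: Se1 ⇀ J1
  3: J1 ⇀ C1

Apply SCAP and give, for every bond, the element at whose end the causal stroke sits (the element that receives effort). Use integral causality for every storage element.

bond 0 stroke→J1
bond 1 stroke→I1
bond 2 stroke→J1
bond 3 stroke→J1

bond 2 |J1  (Se1 fixes effort; stroke away)
bond 1 |I1  (I1 integral (f out))
bond 0 |J1  (common-f at J1 fixed by 1)
bond 3 |J1  (1-jn J1 has f-setter on 1)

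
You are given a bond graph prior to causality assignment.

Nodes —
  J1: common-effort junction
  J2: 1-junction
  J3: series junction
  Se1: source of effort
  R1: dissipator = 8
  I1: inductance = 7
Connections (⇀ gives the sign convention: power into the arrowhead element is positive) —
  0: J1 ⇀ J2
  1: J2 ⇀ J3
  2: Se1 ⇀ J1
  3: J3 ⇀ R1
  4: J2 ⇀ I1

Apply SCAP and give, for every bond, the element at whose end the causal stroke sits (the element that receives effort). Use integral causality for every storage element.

β0 stroke→J2
β1 stroke→J2
β2 stroke→J1
β3 stroke→J3
β4 stroke→I1

#2 stroke at J1  (Se1: effort source, stroke at far end)
#0 stroke at J2  (J1: bond 2 brought effort, rest push out)
#4 stroke at I1  (I1 integral (f out))
#1 stroke at J2  (common-f at J2 fixed by 4)
#3 stroke at J3  (J3: bond 1 brought flow, rest push out)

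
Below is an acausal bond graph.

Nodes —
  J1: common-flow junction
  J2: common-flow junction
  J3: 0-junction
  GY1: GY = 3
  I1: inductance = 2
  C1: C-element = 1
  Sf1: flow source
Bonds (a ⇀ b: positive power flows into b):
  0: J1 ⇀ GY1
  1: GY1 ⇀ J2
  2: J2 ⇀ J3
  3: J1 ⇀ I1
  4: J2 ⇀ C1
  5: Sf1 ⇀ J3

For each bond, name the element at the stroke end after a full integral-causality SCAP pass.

b0 →J1
b1 →J2
b2 →J3
b3 →I1
b4 →J2
b5 →Sf1

β5 |Sf1  (Sf1 (Sf) sets flow on bond)
β2 |J3  (only one effort-in slot at J3)
β1 |J2  (1-jn J2 has f-setter on 2)
β4 |J2  (J2: bond 2 brought flow, rest push out)
β0 |J1  (GY1 both-in/both-out from 1)
β3 |I1  (J1 needs exactly one f-in)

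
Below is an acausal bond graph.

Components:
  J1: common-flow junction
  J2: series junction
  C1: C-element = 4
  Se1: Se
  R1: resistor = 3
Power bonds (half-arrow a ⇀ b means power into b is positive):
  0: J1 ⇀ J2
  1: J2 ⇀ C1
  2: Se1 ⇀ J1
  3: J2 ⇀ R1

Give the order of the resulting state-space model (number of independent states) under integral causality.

b2 stroke at J1  (Se1 (Se) sets effort on bond)
b0 stroke at J2  (only one flow-in slot at J1)
b1 stroke at J2  (C1 integral (e out))
b3 stroke at R1  (closing 1-jn rule on J2)

1  (C1 all integral)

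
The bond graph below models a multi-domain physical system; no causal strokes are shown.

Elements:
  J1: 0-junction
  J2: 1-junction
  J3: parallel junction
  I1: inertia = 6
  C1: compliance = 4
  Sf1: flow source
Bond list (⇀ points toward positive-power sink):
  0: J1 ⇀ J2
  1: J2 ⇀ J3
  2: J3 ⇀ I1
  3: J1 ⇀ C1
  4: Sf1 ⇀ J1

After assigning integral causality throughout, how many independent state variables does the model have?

2  (C1, I1 all integral)

b4 stroke at Sf1  (source Sf1 imposes f)
b2 stroke at I1  (I1: I, integral causality)
b1 stroke at J3  (J3 needs exactly one e-in)
b0 stroke at J2  (J2: bond 1 brought flow, rest push out)
b3 stroke at J1  (J1: last free bond brings effort in)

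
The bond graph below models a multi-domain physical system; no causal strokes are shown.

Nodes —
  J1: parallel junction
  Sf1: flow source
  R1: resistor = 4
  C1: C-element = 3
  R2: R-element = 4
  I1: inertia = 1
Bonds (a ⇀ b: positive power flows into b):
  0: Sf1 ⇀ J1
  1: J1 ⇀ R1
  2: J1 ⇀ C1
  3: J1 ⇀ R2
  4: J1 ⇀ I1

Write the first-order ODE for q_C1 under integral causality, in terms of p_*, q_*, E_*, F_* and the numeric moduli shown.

#0 stroke at Sf1  (source Sf1 imposes f)
#2 stroke at J1  (C1 outputs effort q/C1)
#1 stroke at R1  (common-e at J1 fixed by 2)
#3 stroke at R2  (common-e at J1 fixed by 2)
#4 stroke at I1  (J1: bond 2 brought effort, rest push out)

dq_C1/dt = F_Sf1 - p_I1 - q_C1/6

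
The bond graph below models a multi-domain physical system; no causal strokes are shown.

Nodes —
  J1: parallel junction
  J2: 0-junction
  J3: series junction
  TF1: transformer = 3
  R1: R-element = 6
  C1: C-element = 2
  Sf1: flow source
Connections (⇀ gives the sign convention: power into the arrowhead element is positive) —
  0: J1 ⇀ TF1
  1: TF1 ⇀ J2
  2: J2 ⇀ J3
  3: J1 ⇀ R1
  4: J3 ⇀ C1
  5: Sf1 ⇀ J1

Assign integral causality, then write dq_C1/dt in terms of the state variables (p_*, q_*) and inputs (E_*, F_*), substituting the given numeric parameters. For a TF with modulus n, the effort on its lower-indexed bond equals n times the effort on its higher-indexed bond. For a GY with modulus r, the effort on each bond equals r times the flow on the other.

dq_C1/dt = 3*F_Sf1 - 3*q_C1/4

bond 5 stroke→Sf1  (Sf1 (Sf) sets flow on bond)
bond 4 stroke→J3  (prefer integral on C1)
bond 2 stroke→J2  (only one flow-in slot at J3)
bond 1 stroke→TF1  (common-e at J2 fixed by 2)
bond 0 stroke→J1  (through TF1, causality passes straight; one stroke at TF1)
bond 3 stroke→R1  (common-e at J1 fixed by 0)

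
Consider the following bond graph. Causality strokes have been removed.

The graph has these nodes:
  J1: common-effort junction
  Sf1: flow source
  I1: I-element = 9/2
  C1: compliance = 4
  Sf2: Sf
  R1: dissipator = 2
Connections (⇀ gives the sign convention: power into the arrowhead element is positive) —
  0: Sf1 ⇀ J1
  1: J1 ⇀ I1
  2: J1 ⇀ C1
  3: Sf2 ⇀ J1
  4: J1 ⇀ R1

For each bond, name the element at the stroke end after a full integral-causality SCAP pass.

β0 →Sf1  (Sf1: flow source, stroke at near end)
β3 →Sf2  (Sf2 (Sf) sets flow on bond)
β1 →I1  (I1 outputs flow p/I1)
β2 →J1  (C1 integral (e out))
β4 →R1  (J1: bond 2 brought effort, rest push out)

#0 |Sf1
#1 |I1
#2 |J1
#3 |Sf2
#4 |R1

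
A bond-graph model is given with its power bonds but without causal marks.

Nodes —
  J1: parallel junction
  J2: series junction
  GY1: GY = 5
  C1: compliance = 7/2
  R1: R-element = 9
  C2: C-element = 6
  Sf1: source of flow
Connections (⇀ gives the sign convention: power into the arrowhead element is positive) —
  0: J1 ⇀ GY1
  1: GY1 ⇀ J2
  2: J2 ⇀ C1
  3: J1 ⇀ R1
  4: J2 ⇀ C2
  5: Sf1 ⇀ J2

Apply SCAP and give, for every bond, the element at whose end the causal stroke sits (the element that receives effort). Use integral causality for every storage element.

β0 stroke→J1
β1 stroke→J2
β2 stroke→J2
β3 stroke→R1
β4 stroke→J2
β5 stroke→Sf1

β5 stroke at Sf1  (Sf1 (Sf) sets flow on bond)
β1 stroke at J2  (1-jn J2 has f-setter on 5)
β2 stroke at J2  (J2 flow already set via bond 5)
β4 stroke at J2  (common-f at J2 fixed by 5)
β0 stroke at J1  (GY1: gyrator matches bond 1)
β3 stroke at R1  (J1 effort already set via bond 0)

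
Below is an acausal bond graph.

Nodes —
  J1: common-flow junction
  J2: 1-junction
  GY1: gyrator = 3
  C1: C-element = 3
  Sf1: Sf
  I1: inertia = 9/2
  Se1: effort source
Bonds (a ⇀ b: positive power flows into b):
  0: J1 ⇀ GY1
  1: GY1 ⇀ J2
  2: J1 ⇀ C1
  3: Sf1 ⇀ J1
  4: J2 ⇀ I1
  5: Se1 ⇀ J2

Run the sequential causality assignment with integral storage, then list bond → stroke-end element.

b0 stroke at J1
b1 stroke at J2
b2 stroke at J1
b3 stroke at Sf1
b4 stroke at I1
b5 stroke at J2

#3 →Sf1  (source Sf1 imposes f)
#5 →J2  (Se1 (Se) sets effort on bond)
#0 →J1  (1-jn J1 has f-setter on 3)
#2 →J1  (J1 flow already set via bond 3)
#1 →J2  (through GY1, causality inverts; strokes same side of GY1)
#4 →I1  (closing 1-jn rule on J2)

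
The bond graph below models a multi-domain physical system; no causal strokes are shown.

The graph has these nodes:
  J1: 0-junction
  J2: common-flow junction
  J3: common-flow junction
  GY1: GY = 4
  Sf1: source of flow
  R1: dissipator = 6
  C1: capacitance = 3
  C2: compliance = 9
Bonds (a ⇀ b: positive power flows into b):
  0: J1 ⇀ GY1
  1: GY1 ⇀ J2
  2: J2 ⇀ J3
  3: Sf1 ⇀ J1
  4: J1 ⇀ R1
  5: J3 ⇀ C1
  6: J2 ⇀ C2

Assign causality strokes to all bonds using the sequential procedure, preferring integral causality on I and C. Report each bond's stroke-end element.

#0 stroke at GY1
#1 stroke at GY1
#2 stroke at J2
#3 stroke at Sf1
#4 stroke at J1
#5 stroke at J3
#6 stroke at J2

bond 3 |Sf1  (Sf1 fixes flow; stroke at Sf1)
bond 5 |J3  (prefer integral on C1)
bond 2 |J2  (J3 needs exactly one f-in)
bond 6 |J2  (prefer integral on C2)
bond 1 |GY1  (J2 needs exactly one f-in)
bond 0 |GY1  (GY1: gyrator matches bond 1)
bond 4 |J1  (J1: last free bond brings effort in)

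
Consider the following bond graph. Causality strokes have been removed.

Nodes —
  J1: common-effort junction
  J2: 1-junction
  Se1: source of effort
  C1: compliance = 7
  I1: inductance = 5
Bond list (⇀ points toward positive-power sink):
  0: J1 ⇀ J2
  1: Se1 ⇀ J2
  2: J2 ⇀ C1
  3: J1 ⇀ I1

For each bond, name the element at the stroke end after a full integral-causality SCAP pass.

bond 1 →J2  (Se1: effort source, stroke at far end)
bond 2 →J2  (C1 integral (e out))
bond 0 →J1  (closing 1-jn rule on J2)
bond 3 →I1  (J1: bond 0 brought effort, rest push out)

b0 stroke→J1
b1 stroke→J2
b2 stroke→J2
b3 stroke→I1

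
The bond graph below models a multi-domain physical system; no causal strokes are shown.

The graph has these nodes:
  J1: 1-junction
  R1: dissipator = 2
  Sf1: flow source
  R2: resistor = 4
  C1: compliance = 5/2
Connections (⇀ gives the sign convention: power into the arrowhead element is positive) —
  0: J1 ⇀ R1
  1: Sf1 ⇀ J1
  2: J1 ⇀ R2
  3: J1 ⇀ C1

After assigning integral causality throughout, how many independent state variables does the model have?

1  (C1 all integral)

#1 stroke at Sf1  (Sf1: flow source, stroke at near end)
#0 stroke at J1  (common-f at J1 fixed by 1)
#2 stroke at J1  (1-jn J1 has f-setter on 1)
#3 stroke at J1  (common-f at J1 fixed by 1)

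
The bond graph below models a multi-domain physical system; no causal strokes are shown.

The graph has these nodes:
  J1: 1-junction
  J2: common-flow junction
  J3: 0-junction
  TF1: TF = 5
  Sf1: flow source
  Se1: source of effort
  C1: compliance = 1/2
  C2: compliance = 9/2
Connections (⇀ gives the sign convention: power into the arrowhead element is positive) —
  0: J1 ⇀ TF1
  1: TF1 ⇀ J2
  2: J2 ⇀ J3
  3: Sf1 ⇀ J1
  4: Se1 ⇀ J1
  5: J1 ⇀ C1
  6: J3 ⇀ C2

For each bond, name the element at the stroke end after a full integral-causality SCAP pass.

#0 stroke→J1
#1 stroke→TF1
#2 stroke→J2
#3 stroke→Sf1
#4 stroke→J1
#5 stroke→J1
#6 stroke→J3

b3 stroke→Sf1  (Sf1 (Sf) sets flow on bond)
b4 stroke→J1  (source Se1 imposes e)
b0 stroke→J1  (J1: bond 3 brought flow, rest push out)
b5 stroke→J1  (1-jn J1 has f-setter on 3)
b1 stroke→TF1  (TF1: transformer flips bond 0)
b2 stroke→J2  (J2 flow already set via bond 1)
b6 stroke→J3  (J3 needs exactly one e-in)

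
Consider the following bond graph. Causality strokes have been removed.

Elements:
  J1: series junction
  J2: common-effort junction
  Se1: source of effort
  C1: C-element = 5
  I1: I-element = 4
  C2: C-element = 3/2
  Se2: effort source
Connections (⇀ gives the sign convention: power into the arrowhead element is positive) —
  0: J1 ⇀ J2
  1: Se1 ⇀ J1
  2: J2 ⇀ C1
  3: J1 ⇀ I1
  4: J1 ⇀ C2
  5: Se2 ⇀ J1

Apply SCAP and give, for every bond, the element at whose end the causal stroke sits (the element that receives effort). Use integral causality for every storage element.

b0 |J1
b1 |J1
b2 |J2
b3 |I1
b4 |J1
b5 |J1

b1 stroke→J1  (Se1 (Se) sets effort on bond)
b5 stroke→J1  (Se2: effort source, stroke at far end)
b2 stroke→J2  (C1 outputs effort q/C1)
b0 stroke→J1  (0-jn J2 has e-setter on 2)
b3 stroke→I1  (I1 outputs flow p/I1)
b4 stroke→J1  (J1 flow already set via bond 3)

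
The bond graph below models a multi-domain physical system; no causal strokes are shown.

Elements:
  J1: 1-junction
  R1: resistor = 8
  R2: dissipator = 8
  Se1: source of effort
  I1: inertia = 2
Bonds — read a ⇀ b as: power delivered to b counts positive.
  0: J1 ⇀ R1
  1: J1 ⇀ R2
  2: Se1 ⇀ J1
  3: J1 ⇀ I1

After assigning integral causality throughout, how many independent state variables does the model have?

#2 stroke→J1  (source Se1 imposes e)
#3 stroke→I1  (prefer integral on I1)
#0 stroke→J1  (1-jn J1 has f-setter on 3)
#1 stroke→J1  (J1: bond 3 brought flow, rest push out)

1  (I1 all integral)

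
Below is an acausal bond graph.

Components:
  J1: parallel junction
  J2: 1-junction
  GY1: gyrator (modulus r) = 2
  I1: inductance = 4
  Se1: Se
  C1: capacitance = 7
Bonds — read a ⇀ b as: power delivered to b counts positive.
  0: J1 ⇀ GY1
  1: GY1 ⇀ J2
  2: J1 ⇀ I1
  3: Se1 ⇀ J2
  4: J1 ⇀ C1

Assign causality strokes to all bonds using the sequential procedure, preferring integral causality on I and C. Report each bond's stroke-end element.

bond 3 →J2  (Se1 fixes effort; stroke away)
bond 1 →GY1  (J2 needs exactly one f-in)
bond 0 →GY1  (GY1: gyrator matches bond 1)
bond 2 →I1  (I1 outputs flow p/I1)
bond 4 →J1  (closing 0-jn rule on J1)

#0 stroke→GY1
#1 stroke→GY1
#2 stroke→I1
#3 stroke→J2
#4 stroke→J1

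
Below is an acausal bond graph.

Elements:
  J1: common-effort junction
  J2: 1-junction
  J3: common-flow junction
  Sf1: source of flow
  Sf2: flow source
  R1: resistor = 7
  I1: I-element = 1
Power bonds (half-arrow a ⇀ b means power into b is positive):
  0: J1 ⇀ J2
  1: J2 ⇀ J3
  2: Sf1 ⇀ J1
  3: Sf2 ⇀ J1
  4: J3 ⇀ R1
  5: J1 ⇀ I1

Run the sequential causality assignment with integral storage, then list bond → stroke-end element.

#0 stroke at J1
#1 stroke at J2
#2 stroke at Sf1
#3 stroke at Sf2
#4 stroke at J3
#5 stroke at I1

#2 |Sf1  (Sf1 fixes flow; stroke at Sf1)
#3 |Sf2  (Sf2 fixes flow; stroke at Sf2)
#5 |I1  (I1 integral (f out))
#0 |J1  (closing 0-jn rule on J1)
#1 |J2  (J2: bond 0 brought flow, rest push out)
#4 |J3  (common-f at J3 fixed by 1)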